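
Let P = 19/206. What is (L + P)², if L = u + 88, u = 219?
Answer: 4001954121/42436 ≈ 94306.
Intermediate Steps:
L = 307 (L = 219 + 88 = 307)
P = 19/206 (P = 19*(1/206) = 19/206 ≈ 0.092233)
(L + P)² = (307 + 19/206)² = (63261/206)² = 4001954121/42436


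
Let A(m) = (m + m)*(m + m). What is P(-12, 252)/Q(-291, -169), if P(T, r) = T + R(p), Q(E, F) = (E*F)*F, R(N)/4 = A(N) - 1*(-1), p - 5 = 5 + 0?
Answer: -1592/8311251 ≈ -0.00019155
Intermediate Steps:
A(m) = 4*m² (A(m) = (2*m)*(2*m) = 4*m²)
p = 10 (p = 5 + (5 + 0) = 5 + 5 = 10)
R(N) = 4 + 16*N² (R(N) = 4*(4*N² - 1*(-1)) = 4*(4*N² + 1) = 4*(1 + 4*N²) = 4 + 16*N²)
Q(E, F) = E*F²
P(T, r) = 1604 + T (P(T, r) = T + (4 + 16*10²) = T + (4 + 16*100) = T + (4 + 1600) = T + 1604 = 1604 + T)
P(-12, 252)/Q(-291, -169) = (1604 - 12)/((-291*(-169)²)) = 1592/((-291*28561)) = 1592/(-8311251) = 1592*(-1/8311251) = -1592/8311251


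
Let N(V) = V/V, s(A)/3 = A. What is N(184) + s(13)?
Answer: 40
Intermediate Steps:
s(A) = 3*A
N(V) = 1
N(184) + s(13) = 1 + 3*13 = 1 + 39 = 40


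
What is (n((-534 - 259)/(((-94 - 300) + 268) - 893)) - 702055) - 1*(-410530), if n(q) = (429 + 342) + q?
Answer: -296277533/1019 ≈ -2.9075e+5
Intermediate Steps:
n(q) = 771 + q
(n((-534 - 259)/(((-94 - 300) + 268) - 893)) - 702055) - 1*(-410530) = ((771 + (-534 - 259)/(((-94 - 300) + 268) - 893)) - 702055) - 1*(-410530) = ((771 - 793/((-394 + 268) - 893)) - 702055) + 410530 = ((771 - 793/(-126 - 893)) - 702055) + 410530 = ((771 - 793/(-1019)) - 702055) + 410530 = ((771 - 793*(-1/1019)) - 702055) + 410530 = ((771 + 793/1019) - 702055) + 410530 = (786442/1019 - 702055) + 410530 = -714607603/1019 + 410530 = -296277533/1019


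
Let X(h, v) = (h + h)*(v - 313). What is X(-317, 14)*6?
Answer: 1137396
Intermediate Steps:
X(h, v) = 2*h*(-313 + v) (X(h, v) = (2*h)*(-313 + v) = 2*h*(-313 + v))
X(-317, 14)*6 = (2*(-317)*(-313 + 14))*6 = (2*(-317)*(-299))*6 = 189566*6 = 1137396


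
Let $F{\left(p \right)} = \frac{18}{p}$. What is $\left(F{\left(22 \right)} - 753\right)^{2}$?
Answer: $\frac{68459076}{121} \approx 5.6578 \cdot 10^{5}$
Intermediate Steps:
$\left(F{\left(22 \right)} - 753\right)^{2} = \left(\frac{18}{22} - 753\right)^{2} = \left(18 \cdot \frac{1}{22} - 753\right)^{2} = \left(\frac{9}{11} - 753\right)^{2} = \left(- \frac{8274}{11}\right)^{2} = \frac{68459076}{121}$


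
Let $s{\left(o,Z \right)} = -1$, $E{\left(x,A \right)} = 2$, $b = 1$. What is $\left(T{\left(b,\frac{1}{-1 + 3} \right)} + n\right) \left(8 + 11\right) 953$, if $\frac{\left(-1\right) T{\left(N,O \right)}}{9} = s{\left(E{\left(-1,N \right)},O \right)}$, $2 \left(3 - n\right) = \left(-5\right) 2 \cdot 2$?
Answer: $398354$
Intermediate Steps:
$n = 13$ ($n = 3 - \frac{\left(-5\right) 2 \cdot 2}{2} = 3 - \frac{\left(-10\right) 2}{2} = 3 - -10 = 3 + 10 = 13$)
$T{\left(N,O \right)} = 9$ ($T{\left(N,O \right)} = \left(-9\right) \left(-1\right) = 9$)
$\left(T{\left(b,\frac{1}{-1 + 3} \right)} + n\right) \left(8 + 11\right) 953 = \left(9 + 13\right) \left(8 + 11\right) 953 = 22 \cdot 19 \cdot 953 = 418 \cdot 953 = 398354$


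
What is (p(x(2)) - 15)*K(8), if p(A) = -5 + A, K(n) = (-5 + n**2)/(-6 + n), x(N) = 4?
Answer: -472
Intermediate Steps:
K(n) = (-5 + n**2)/(-6 + n)
(p(x(2)) - 15)*K(8) = ((-5 + 4) - 15)*((-5 + 8**2)/(-6 + 8)) = (-1 - 15)*((-5 + 64)/2) = -8*59 = -16*59/2 = -472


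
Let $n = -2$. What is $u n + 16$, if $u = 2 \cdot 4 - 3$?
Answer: $6$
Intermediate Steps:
$u = 5$ ($u = 8 - 3 = 5$)
$u n + 16 = 5 \left(-2\right) + 16 = -10 + 16 = 6$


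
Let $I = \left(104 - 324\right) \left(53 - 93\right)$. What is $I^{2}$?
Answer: $77440000$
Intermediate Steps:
$I = 8800$ ($I = \left(-220\right) \left(-40\right) = 8800$)
$I^{2} = 8800^{2} = 77440000$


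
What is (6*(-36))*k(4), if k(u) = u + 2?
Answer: -1296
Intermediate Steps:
k(u) = 2 + u
(6*(-36))*k(4) = (6*(-36))*(2 + 4) = -216*6 = -1296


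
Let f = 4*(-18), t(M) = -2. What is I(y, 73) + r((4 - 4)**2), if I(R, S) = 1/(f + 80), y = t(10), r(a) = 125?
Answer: 1001/8 ≈ 125.13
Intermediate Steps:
f = -72
y = -2
I(R, S) = 1/8 (I(R, S) = 1/(-72 + 80) = 1/8)
I(y, 73) + r((4 - 4)**2) = 1/8 + 125 = 1001/8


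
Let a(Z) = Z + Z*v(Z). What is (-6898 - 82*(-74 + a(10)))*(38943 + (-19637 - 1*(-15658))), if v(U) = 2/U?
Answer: -63424696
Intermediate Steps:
a(Z) = 2 + Z (a(Z) = Z + Z*(2/Z) = Z + 2 = 2 + Z)
(-6898 - 82*(-74 + a(10)))*(38943 + (-19637 - 1*(-15658))) = (-6898 - 82*(-74 + (2 + 10)))*(38943 + (-19637 - 1*(-15658))) = (-6898 - 82*(-74 + 12))*(38943 + (-19637 + 15658)) = (-6898 - 82*(-62))*(38943 - 3979) = (-6898 + 5084)*34964 = -1814*34964 = -63424696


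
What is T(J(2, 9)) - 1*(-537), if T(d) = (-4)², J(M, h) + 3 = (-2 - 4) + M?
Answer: 553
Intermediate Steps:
J(M, h) = -9 + M (J(M, h) = -3 + ((-2 - 4) + M) = -3 + (-6 + M) = -9 + M)
T(d) = 16
T(J(2, 9)) - 1*(-537) = 16 - 1*(-537) = 16 + 537 = 553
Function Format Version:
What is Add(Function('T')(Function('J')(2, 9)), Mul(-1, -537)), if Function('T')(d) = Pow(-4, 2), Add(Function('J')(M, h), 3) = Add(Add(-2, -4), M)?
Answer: 553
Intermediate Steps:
Function('J')(M, h) = Add(-9, M) (Function('J')(M, h) = Add(-3, Add(Add(-2, -4), M)) = Add(-3, Add(-6, M)) = Add(-9, M))
Function('T')(d) = 16
Add(Function('T')(Function('J')(2, 9)), Mul(-1, -537)) = Add(16, Mul(-1, -537)) = Add(16, 537) = 553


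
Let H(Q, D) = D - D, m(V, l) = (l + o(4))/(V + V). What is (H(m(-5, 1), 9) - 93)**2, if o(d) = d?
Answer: 8649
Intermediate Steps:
m(V, l) = (4 + l)/(2*V) (m(V, l) = (l + 4)/(V + V) = (4 + l)/((2*V)) = (4 + l)*(1/(2*V)) = (4 + l)/(2*V))
H(Q, D) = 0
(H(m(-5, 1), 9) - 93)**2 = (0 - 93)**2 = (-93)**2 = 8649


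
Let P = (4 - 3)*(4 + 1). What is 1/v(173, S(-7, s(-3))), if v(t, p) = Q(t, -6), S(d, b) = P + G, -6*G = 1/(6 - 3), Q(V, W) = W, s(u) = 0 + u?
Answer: -1/6 ≈ -0.16667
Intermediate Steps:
s(u) = u
P = 5 (P = 1*5 = 5)
G = -1/18 (G = -1/(6*(6 - 3)) = -1/6/3 = -1/6*1/3 = -1/18 ≈ -0.055556)
S(d, b) = 89/18 (S(d, b) = 5 - 1/18 = 89/18)
v(t, p) = -6
1/v(173, S(-7, s(-3))) = 1/(-6) = -1/6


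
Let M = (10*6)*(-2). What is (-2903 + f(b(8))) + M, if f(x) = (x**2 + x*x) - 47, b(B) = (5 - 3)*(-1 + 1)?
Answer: -3070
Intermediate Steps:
M = -120 (M = 60*(-2) = -120)
b(B) = 0 (b(B) = 2*0 = 0)
f(x) = -47 + 2*x**2 (f(x) = (x**2 + x**2) - 47 = 2*x**2 - 47 = -47 + 2*x**2)
(-2903 + f(b(8))) + M = (-2903 + (-47 + 2*0**2)) - 120 = (-2903 + (-47 + 2*0)) - 120 = (-2903 + (-47 + 0)) - 120 = (-2903 - 47) - 120 = -2950 - 120 = -3070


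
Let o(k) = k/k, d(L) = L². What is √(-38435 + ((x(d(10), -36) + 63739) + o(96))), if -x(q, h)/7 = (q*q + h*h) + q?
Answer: I*√54467 ≈ 233.38*I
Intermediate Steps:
x(q, h) = -7*q - 7*h² - 7*q² (x(q, h) = -7*((q*q + h*h) + q) = -7*((q² + h²) + q) = -7*((h² + q²) + q) = -7*(q + h² + q²) = -7*q - 7*h² - 7*q²)
o(k) = 1
√(-38435 + ((x(d(10), -36) + 63739) + o(96))) = √(-38435 + (((-7*10² - 7*(-36)² - 7*(10²)²) + 63739) + 1)) = √(-38435 + (((-7*100 - 7*1296 - 7*100²) + 63739) + 1)) = √(-38435 + (((-700 - 9072 - 7*10000) + 63739) + 1)) = √(-38435 + (((-700 - 9072 - 70000) + 63739) + 1)) = √(-38435 + ((-79772 + 63739) + 1)) = √(-38435 + (-16033 + 1)) = √(-38435 - 16032) = √(-54467) = I*√54467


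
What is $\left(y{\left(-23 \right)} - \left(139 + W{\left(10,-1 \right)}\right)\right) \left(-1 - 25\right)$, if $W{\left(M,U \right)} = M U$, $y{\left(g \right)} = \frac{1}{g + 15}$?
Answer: $\frac{13429}{4} \approx 3357.3$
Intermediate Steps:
$y{\left(g \right)} = \frac{1}{15 + g}$
$\left(y{\left(-23 \right)} - \left(139 + W{\left(10,-1 \right)}\right)\right) \left(-1 - 25\right) = \left(\frac{1}{15 - 23} - \left(139 + 10 \left(-1\right)\right)\right) \left(-1 - 25\right) = \left(\frac{1}{-8} - 129\right) \left(-1 - 25\right) = \left(- \frac{1}{8} + \left(-139 + 10\right)\right) \left(-26\right) = \left(- \frac{1}{8} - 129\right) \left(-26\right) = \left(- \frac{1033}{8}\right) \left(-26\right) = \frac{13429}{4}$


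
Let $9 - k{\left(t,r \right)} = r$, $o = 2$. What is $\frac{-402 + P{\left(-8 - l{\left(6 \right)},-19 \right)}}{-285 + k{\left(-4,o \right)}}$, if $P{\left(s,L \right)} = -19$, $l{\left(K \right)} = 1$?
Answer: $\frac{421}{278} \approx 1.5144$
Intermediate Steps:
$k{\left(t,r \right)} = 9 - r$
$\frac{-402 + P{\left(-8 - l{\left(6 \right)},-19 \right)}}{-285 + k{\left(-4,o \right)}} = \frac{-402 - 19}{-285 + \left(9 - 2\right)} = - \frac{421}{-285 + \left(9 - 2\right)} = - \frac{421}{-285 + 7} = - \frac{421}{-278} = \left(-421\right) \left(- \frac{1}{278}\right) = \frac{421}{278}$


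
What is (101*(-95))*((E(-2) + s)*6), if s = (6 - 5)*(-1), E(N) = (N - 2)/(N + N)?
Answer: 0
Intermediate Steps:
E(N) = (-2 + N)/(2*N) (E(N) = (-2 + N)/((2*N)) = (-2 + N)*(1/(2*N)) = (-2 + N)/(2*N))
s = -1 (s = 1*(-1) = -1)
(101*(-95))*((E(-2) + s)*6) = (101*(-95))*(((1/2)*(-2 - 2)/(-2) - 1)*6) = -9595*((1/2)*(-1/2)*(-4) - 1)*6 = -9595*(1 - 1)*6 = -0*6 = -9595*0 = 0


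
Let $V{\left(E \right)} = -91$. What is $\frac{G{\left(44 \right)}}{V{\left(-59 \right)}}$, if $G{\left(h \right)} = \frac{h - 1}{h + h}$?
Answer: $- \frac{43}{8008} \approx -0.0053696$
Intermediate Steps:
$G{\left(h \right)} = \frac{-1 + h}{2 h}$
$\frac{G{\left(44 \right)}}{V{\left(-59 \right)}} = \frac{\frac{1}{2} \cdot \frac{1}{44} \left(-1 + 44\right)}{-91} = \frac{1}{2} \cdot \frac{1}{44} \cdot 43 \left(- \frac{1}{91}\right) = \frac{43}{88} \left(- \frac{1}{91}\right) = - \frac{43}{8008}$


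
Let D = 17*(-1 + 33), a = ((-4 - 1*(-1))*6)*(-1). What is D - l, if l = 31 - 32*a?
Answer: 1089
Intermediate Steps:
a = 18 (a = ((-4 + 1)*6)*(-1) = -3*6*(-1) = -18*(-1) = 18)
D = 544 (D = 17*32 = 544)
l = -545 (l = 31 - 32*18 = 31 - 576 = -545)
D - l = 544 - 1*(-545) = 544 + 545 = 1089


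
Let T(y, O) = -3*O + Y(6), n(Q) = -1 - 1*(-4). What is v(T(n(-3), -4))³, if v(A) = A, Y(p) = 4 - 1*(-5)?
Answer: 9261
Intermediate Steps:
Y(p) = 9 (Y(p) = 4 + 5 = 9)
n(Q) = 3 (n(Q) = -1 + 4 = 3)
T(y, O) = 9 - 3*O (T(y, O) = -3*O + 9 = 9 - 3*O)
v(T(n(-3), -4))³ = (9 - 3*(-4))³ = (9 + 12)³ = 21³ = 9261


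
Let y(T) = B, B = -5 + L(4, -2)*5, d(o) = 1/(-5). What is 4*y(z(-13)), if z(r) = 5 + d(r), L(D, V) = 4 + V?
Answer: 20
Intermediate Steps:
d(o) = -1/5 (d(o) = 1*(-1/5) = -1/5)
B = 5 (B = -5 + (4 - 2)*5 = -5 + 2*5 = -5 + 10 = 5)
z(r) = 24/5 (z(r) = 5 - 1/5 = 24/5)
y(T) = 5
4*y(z(-13)) = 4*5 = 20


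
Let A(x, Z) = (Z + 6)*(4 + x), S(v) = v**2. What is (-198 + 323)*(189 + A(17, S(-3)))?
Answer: 63000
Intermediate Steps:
A(x, Z) = (4 + x)*(6 + Z) (A(x, Z) = (6 + Z)*(4 + x) = (4 + x)*(6 + Z))
(-198 + 323)*(189 + A(17, S(-3))) = (-198 + 323)*(189 + (24 + 4*(-3)**2 + 6*17 + (-3)**2*17)) = 125*(189 + (24 + 4*9 + 102 + 9*17)) = 125*(189 + (24 + 36 + 102 + 153)) = 125*(189 + 315) = 125*504 = 63000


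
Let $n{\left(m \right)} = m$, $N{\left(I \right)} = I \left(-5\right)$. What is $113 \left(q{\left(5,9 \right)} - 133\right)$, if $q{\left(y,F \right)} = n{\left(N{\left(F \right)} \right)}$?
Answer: $-20114$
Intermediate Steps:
$N{\left(I \right)} = - 5 I$
$q{\left(y,F \right)} = - 5 F$
$113 \left(q{\left(5,9 \right)} - 133\right) = 113 \left(\left(-5\right) 9 - 133\right) = 113 \left(-45 - 133\right) = 113 \left(-178\right) = -20114$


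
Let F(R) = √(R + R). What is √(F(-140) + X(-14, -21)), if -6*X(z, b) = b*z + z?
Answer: √(-420 + 18*I*√70)/3 ≈ 1.2061 + 6.937*I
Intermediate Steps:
X(z, b) = -z/6 - b*z/6 (X(z, b) = -(b*z + z)/6 = -(z + b*z)/6 = -z/6 - b*z/6)
F(R) = √2*√R (F(R) = √(2*R) = √2*√R)
√(F(-140) + X(-14, -21)) = √(√2*√(-140) - ⅙*(-14)*(1 - 21)) = √(√2*(2*I*√35) - ⅙*(-14)*(-20)) = √(2*I*√70 - 140/3) = √(-140/3 + 2*I*√70)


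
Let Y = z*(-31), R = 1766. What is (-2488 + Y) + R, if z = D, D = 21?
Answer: -1373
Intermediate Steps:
z = 21
Y = -651 (Y = 21*(-31) = -651)
(-2488 + Y) + R = (-2488 - 651) + 1766 = -3139 + 1766 = -1373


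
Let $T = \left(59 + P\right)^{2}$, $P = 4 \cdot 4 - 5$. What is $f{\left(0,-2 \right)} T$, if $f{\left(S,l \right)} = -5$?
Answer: $-24500$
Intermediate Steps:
$P = 11$ ($P = 16 - 5 = 11$)
$T = 4900$ ($T = \left(59 + 11\right)^{2} = 70^{2} = 4900$)
$f{\left(0,-2 \right)} T = \left(-5\right) 4900 = -24500$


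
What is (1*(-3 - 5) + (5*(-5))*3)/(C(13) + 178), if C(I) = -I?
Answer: -83/165 ≈ -0.50303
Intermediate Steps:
(1*(-3 - 5) + (5*(-5))*3)/(C(13) + 178) = (1*(-3 - 5) + (5*(-5))*3)/(-1*13 + 178) = (1*(-8) - 25*3)/(-13 + 178) = (-8 - 75)/165 = -83*1/165 = -83/165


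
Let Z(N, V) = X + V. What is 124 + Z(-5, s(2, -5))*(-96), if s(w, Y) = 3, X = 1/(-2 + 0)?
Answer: -116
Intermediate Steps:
X = -½ (X = 1/(-2) = -½ ≈ -0.50000)
Z(N, V) = -½ + V
124 + Z(-5, s(2, -5))*(-96) = 124 + (-½ + 3)*(-96) = 124 + (5/2)*(-96) = 124 - 240 = -116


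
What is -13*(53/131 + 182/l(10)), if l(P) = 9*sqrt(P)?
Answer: -689/131 - 1183*sqrt(10)/45 ≈ -88.392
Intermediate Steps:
-13*(53/131 + 182/l(10)) = -13*(53/131 + 182/((9*sqrt(10)))) = -13*(53*(1/131) + 182*(sqrt(10)/90)) = -13*(53/131 + 91*sqrt(10)/45) = -689/131 - 1183*sqrt(10)/45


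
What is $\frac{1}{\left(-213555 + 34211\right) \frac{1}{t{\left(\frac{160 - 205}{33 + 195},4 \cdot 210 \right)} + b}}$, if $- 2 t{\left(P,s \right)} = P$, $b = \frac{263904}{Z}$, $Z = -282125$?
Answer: $\frac{35881533}{7690808752000} \approx 4.6655 \cdot 10^{-6}$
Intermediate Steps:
$b = - \frac{263904}{282125}$ ($b = \frac{263904}{-282125} = 263904 \left(- \frac{1}{282125}\right) = - \frac{263904}{282125} \approx -0.93542$)
$t{\left(P,s \right)} = - \frac{P}{2}$
$\frac{1}{\left(-213555 + 34211\right) \frac{1}{t{\left(\frac{160 - 205}{33 + 195},4 \cdot 210 \right)} + b}} = \frac{1}{\left(-213555 + 34211\right) \frac{1}{- \frac{\left(160 - 205\right) \frac{1}{33 + 195}}{2} - \frac{263904}{282125}}} = \frac{1}{\left(-179344\right) \frac{1}{- \frac{\left(-45\right) \frac{1}{228}}{2} - \frac{263904}{282125}}} = \frac{1}{\left(-179344\right) \frac{1}{\left(- \frac{1}{2}\right) \left(- \frac{15}{76}\right) - \frac{263904}{282125}}} = \frac{1}{\left(-179344\right) \frac{1}{\frac{15}{152} - \frac{263904}{282125}}} = \frac{1}{\left(-179344\right) \frac{1}{- \frac{35881533}{42883000}}} = \frac{1}{\left(-179344\right) \left(- \frac{42883000}{35881533}\right)} = \frac{1}{\frac{7690808752000}{35881533}} = \frac{35881533}{7690808752000}$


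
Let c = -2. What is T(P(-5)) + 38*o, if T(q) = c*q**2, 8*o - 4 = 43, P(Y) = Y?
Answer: 693/4 ≈ 173.25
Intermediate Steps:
o = 47/8 (o = 1/2 + (1/8)*43 = 1/2 + 43/8 = 47/8 ≈ 5.8750)
T(q) = -2*q**2
T(P(-5)) + 38*o = -2*(-5)**2 + 38*(47/8) = -2*25 + 893/4 = -50 + 893/4 = 693/4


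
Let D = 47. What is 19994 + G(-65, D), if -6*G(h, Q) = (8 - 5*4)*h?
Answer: 19864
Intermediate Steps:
G(h, Q) = 2*h (G(h, Q) = -(8 - 5*4)*h/6 = -(8 - 20)*h/6 = -(-2)*h = 2*h)
19994 + G(-65, D) = 19994 + 2*(-65) = 19994 - 130 = 19864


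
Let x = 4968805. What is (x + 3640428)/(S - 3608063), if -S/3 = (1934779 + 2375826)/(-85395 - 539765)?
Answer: -1076429620456/451120746653 ≈ -2.3861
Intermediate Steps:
S = 2586363/125032 (S = -3*(1934779 + 2375826)/(-85395 - 539765) = -12931815/(-625160) = -12931815*(-1)/625160 = -3*(-862121/125032) = 2586363/125032 ≈ 20.686)
(x + 3640428)/(S - 3608063) = (4968805 + 3640428)/(2586363/125032 - 3608063) = 8609233/(-451120746653/125032) = 8609233*(-125032/451120746653) = -1076429620456/451120746653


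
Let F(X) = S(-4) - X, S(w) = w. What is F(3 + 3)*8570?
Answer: -85700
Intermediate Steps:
F(X) = -4 - X
F(3 + 3)*8570 = (-4 - (3 + 3))*8570 = (-4 - 1*6)*8570 = (-4 - 6)*8570 = -10*8570 = -85700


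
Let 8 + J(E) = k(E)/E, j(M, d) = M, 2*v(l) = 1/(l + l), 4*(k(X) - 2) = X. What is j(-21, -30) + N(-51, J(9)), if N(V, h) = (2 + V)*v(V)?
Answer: -4235/204 ≈ -20.760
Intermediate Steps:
k(X) = 2 + X/4
v(l) = 1/(4*l) (v(l) = 1/(2*(l + l)) = 1/(2*((2*l))) = (1/(2*l))/2 = 1/(4*l))
J(E) = -8 + (2 + E/4)/E
N(V, h) = (2 + V)/(4*V) (N(V, h) = (2 + V)*(1/(4*V)) = (2 + V)/(4*V))
j(-21, -30) + N(-51, J(9)) = -21 + (¼)*(2 - 51)/(-51) = -21 + (¼)*(-1/51)*(-49) = -21 + 49/204 = -4235/204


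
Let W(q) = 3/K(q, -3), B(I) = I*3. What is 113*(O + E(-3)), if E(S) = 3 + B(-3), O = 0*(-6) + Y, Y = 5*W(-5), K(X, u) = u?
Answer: -1243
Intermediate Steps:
B(I) = 3*I
W(q) = -1 (W(q) = 3/(-3) = 3*(-⅓) = -1)
Y = -5 (Y = 5*(-1) = -5)
O = -5 (O = 0*(-6) - 5 = 0 - 5 = -5)
E(S) = -6 (E(S) = 3 + 3*(-3) = 3 - 9 = -6)
113*(O + E(-3)) = 113*(-5 - 6) = 113*(-11) = -1243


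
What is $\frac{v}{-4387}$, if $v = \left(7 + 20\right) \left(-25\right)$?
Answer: $\frac{675}{4387} \approx 0.15386$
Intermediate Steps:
$v = -675$ ($v = 27 \left(-25\right) = -675$)
$\frac{v}{-4387} = - \frac{675}{-4387} = \left(-675\right) \left(- \frac{1}{4387}\right) = \frac{675}{4387}$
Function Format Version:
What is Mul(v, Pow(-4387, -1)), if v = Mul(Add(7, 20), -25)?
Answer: Rational(675, 4387) ≈ 0.15386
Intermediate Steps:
v = -675 (v = Mul(27, -25) = -675)
Mul(v, Pow(-4387, -1)) = Mul(-675, Pow(-4387, -1)) = Mul(-675, Rational(-1, 4387)) = Rational(675, 4387)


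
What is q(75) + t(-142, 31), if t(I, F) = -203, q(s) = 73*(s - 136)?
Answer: -4656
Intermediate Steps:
q(s) = -9928 + 73*s (q(s) = 73*(-136 + s) = -9928 + 73*s)
q(75) + t(-142, 31) = (-9928 + 73*75) - 203 = (-9928 + 5475) - 203 = -4453 - 203 = -4656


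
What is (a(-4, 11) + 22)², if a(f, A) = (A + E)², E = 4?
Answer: 61009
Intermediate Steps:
a(f, A) = (4 + A)² (a(f, A) = (A + 4)² = (4 + A)²)
(a(-4, 11) + 22)² = ((4 + 11)² + 22)² = (15² + 22)² = (225 + 22)² = 247² = 61009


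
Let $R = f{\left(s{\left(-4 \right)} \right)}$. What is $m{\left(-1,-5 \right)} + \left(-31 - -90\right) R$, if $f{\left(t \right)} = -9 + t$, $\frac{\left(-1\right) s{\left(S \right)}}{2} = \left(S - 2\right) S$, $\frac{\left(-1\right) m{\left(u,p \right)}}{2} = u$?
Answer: $-3361$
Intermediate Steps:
$m{\left(u,p \right)} = - 2 u$
$s{\left(S \right)} = - 2 S \left(-2 + S\right)$ ($s{\left(S \right)} = - 2 \left(S - 2\right) S = - 2 \left(-2 + S\right) S = - 2 S \left(-2 + S\right)$)
$R = -57$ ($R = -9 + 2 \left(-4\right) \left(2 - -4\right) = -9 + 2 \left(-4\right) \left(2 + 4\right) = -9 + 2 \left(-4\right) 6 = -9 - 48 = -57$)
$m{\left(-1,-5 \right)} + \left(-31 - -90\right) R = \left(-2\right) \left(-1\right) + \left(-31 - -90\right) \left(-57\right) = 2 + \left(-31 + 90\right) \left(-57\right) = 2 + 59 \left(-57\right) = 2 - 3363 = -3361$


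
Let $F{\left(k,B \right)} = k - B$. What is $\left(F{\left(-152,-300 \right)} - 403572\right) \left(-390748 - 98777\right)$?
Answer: $197486133600$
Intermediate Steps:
$\left(F{\left(-152,-300 \right)} - 403572\right) \left(-390748 - 98777\right) = \left(\left(-152 - -300\right) - 403572\right) \left(-390748 - 98777\right) = \left(\left(-152 + 300\right) - 403572\right) \left(-489525\right) = \left(148 - 403572\right) \left(-489525\right) = \left(-403424\right) \left(-489525\right) = 197486133600$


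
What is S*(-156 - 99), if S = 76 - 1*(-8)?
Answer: -21420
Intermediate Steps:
S = 84 (S = 76 + 8 = 84)
S*(-156 - 99) = 84*(-156 - 99) = 84*(-255) = -21420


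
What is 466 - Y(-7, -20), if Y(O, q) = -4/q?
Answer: 2329/5 ≈ 465.80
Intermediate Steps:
466 - Y(-7, -20) = 466 - (-4)/(-20) = 466 - (-4)*(-1)/20 = 466 - 1*1/5 = 466 - 1/5 = 2329/5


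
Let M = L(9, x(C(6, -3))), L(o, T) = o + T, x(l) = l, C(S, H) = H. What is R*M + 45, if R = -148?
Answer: -843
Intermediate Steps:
L(o, T) = T + o
M = 6 (M = -3 + 9 = 6)
R*M + 45 = -148*6 + 45 = -888 + 45 = -843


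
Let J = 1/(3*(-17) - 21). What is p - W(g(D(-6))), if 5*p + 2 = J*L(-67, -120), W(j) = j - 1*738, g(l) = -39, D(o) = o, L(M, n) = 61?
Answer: 55903/72 ≈ 776.43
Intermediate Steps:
J = -1/72 (J = 1/(-51 - 21) = 1/(-72) = -1/72 ≈ -0.013889)
W(j) = -738 + j (W(j) = j - 738 = -738 + j)
p = -41/72 (p = -⅖ + (-1/72*61)/5 = -⅖ + (⅕)*(-61/72) = -⅖ - 61/360 = -41/72 ≈ -0.56944)
p - W(g(D(-6))) = -41/72 - (-738 - 39) = -41/72 - 1*(-777) = -41/72 + 777 = 55903/72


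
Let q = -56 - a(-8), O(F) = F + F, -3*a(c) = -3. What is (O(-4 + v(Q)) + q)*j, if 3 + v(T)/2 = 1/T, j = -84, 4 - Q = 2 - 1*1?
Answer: 6356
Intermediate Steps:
Q = 3 (Q = 4 - (2 - 1*1) = 4 - (2 - 1) = 4 - 1*1 = 4 - 1 = 3)
a(c) = 1 (a(c) = -⅓*(-3) = 1)
v(T) = -6 + 2/T
O(F) = 2*F
q = -57 (q = -56 - 1*1 = -56 - 1 = -57)
(O(-4 + v(Q)) + q)*j = (2*(-4 + (-6 + 2/3)) - 57)*(-84) = (2*(-4 + (-6 + 2*(⅓))) - 57)*(-84) = (2*(-4 + (-6 + ⅔)) - 57)*(-84) = (2*(-4 - 16/3) - 57)*(-84) = (2*(-28/3) - 57)*(-84) = (-56/3 - 57)*(-84) = -227/3*(-84) = 6356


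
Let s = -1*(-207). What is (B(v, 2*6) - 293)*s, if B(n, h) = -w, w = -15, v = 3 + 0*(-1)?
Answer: -57546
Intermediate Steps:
v = 3 (v = 3 + 0 = 3)
B(n, h) = 15 (B(n, h) = -1*(-15) = 15)
s = 207
(B(v, 2*6) - 293)*s = (15 - 293)*207 = -278*207 = -57546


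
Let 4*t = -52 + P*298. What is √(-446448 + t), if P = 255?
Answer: I*√1709854/2 ≈ 653.81*I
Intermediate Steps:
t = 37969/2 (t = (-52 + 255*298)/4 = (-52 + 75990)/4 = (¼)*75938 = 37969/2 ≈ 18985.)
√(-446448 + t) = √(-446448 + 37969/2) = √(-854927/2) = I*√1709854/2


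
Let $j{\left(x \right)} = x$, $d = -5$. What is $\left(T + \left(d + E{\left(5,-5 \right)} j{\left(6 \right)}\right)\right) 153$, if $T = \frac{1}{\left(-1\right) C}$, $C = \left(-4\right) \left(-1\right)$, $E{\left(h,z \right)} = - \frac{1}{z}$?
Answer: $- \frac{12393}{20} \approx -619.65$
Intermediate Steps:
$C = 4$
$T = - \frac{1}{4}$ ($T = \frac{1}{\left(-1\right) 4} = \frac{1}{-4} = - \frac{1}{4} \approx -0.25$)
$\left(T + \left(d + E{\left(5,-5 \right)} j{\left(6 \right)}\right)\right) 153 = \left(- \frac{1}{4} - \left(5 - - \frac{1}{-5} \cdot 6\right)\right) 153 = \left(- \frac{1}{4} - \left(5 - \left(-1\right) \left(- \frac{1}{5}\right) 6\right)\right) 153 = \left(- \frac{1}{4} + \left(-5 + \frac{1}{5} \cdot 6\right)\right) 153 = \left(- \frac{1}{4} + \left(-5 + \frac{6}{5}\right)\right) 153 = \left(- \frac{1}{4} - \frac{19}{5}\right) 153 = \left(- \frac{81}{20}\right) 153 = - \frac{12393}{20}$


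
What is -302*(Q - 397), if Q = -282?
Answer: 205058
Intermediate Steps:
-302*(Q - 397) = -302*(-282 - 397) = -302*(-679) = 205058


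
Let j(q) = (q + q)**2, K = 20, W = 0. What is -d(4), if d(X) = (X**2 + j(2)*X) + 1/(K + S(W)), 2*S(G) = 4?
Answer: -1761/22 ≈ -80.045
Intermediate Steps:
S(G) = 2 (S(G) = (1/2)*4 = 2)
j(q) = 4*q**2 (j(q) = (2*q)**2 = 4*q**2)
d(X) = 1/22 + X**2 + 16*X (d(X) = (X**2 + (4*2**2)*X) + 1/(20 + 2) = (X**2 + (4*4)*X) + 1/22 = (X**2 + 16*X) + 1/22 = 1/22 + X**2 + 16*X)
-d(4) = -(1/22 + 4**2 + 16*4) = -(1/22 + 16 + 64) = -1*1761/22 = -1761/22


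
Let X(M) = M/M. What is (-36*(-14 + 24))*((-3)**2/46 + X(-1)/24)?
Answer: -1965/23 ≈ -85.435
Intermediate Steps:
X(M) = 1
(-36*(-14 + 24))*((-3)**2/46 + X(-1)/24) = (-36*(-14 + 24))*((-3)**2/46 + 1/24) = (-36*10)*(9*(1/46) + 1*(1/24)) = -360*(9/46 + 1/24) = -360*131/552 = -1965/23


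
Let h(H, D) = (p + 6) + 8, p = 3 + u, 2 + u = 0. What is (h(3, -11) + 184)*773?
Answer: 153827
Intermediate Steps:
u = -2 (u = -2 + 0 = -2)
p = 1 (p = 3 - 2 = 1)
h(H, D) = 15 (h(H, D) = (1 + 6) + 8 = 7 + 8 = 15)
(h(3, -11) + 184)*773 = (15 + 184)*773 = 199*773 = 153827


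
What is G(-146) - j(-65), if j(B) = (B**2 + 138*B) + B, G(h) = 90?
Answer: 4900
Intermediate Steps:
j(B) = B**2 + 139*B
G(-146) - j(-65) = 90 - (-65)*(139 - 65) = 90 - (-65)*74 = 90 - 1*(-4810) = 90 + 4810 = 4900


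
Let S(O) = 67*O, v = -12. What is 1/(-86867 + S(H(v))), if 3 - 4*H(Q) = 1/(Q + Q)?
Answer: -96/8334341 ≈ -1.1519e-5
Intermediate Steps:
H(Q) = ¾ - 1/(8*Q) (H(Q) = ¾ - 1/(4*(Q + Q)) = ¾ - 1/(2*Q)/4 = ¾ - 1/(8*Q))
1/(-86867 + S(H(v))) = 1/(-86867 + 67*((⅛)*(-1 + 6*(-12))/(-12))) = 1/(-86867 + 67*((⅛)*(-1/12)*(-1 - 72))) = 1/(-86867 + 67*((⅛)*(-1/12)*(-73))) = 1/(-86867 + 67*(73/96)) = 1/(-86867 + 4891/96) = 1/(-8334341/96) = -96/8334341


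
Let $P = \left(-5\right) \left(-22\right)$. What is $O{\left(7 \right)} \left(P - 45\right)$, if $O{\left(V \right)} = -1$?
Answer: $-65$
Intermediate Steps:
$P = 110$
$O{\left(7 \right)} \left(P - 45\right) = - (110 - 45) = \left(-1\right) 65 = -65$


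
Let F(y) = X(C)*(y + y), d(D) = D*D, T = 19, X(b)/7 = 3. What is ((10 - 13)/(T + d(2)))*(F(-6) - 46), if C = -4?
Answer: 894/23 ≈ 38.870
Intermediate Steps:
X(b) = 21 (X(b) = 7*3 = 21)
d(D) = D²
F(y) = 42*y (F(y) = 21*(y + y) = 21*(2*y) = 42*y)
((10 - 13)/(T + d(2)))*(F(-6) - 46) = ((10 - 13)/(19 + 2²))*(42*(-6) - 46) = (-3/(19 + 4))*(-252 - 46) = -3/23*(-298) = 894/23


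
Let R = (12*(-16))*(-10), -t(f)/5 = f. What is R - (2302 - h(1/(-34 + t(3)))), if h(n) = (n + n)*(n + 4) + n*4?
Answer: -917768/2401 ≈ -382.24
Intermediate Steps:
t(f) = -5*f
h(n) = 4*n + 2*n*(4 + n) (h(n) = (2*n)*(4 + n) + 4*n = 2*n*(4 + n) + 4*n = 4*n + 2*n*(4 + n))
R = 1920 (R = -192*(-10) = 1920)
R - (2302 - h(1/(-34 + t(3)))) = 1920 - (2302 - 2*(6 + 1/(-34 - 5*3))/(-34 - 5*3)) = 1920 - (2302 - 2*(6 + 1/(-34 - 15))/(-34 - 15)) = 1920 - (2302 - 2*(6 + 1/(-49))/(-49)) = 1920 - (2302 - 2*(-1)*(6 - 1/49)/49) = 1920 - (2302 - 2*(-1)*293/(49*49)) = 1920 - (2302 - 1*(-586/2401)) = 1920 - (2302 + 586/2401) = 1920 - 1*5527688/2401 = 1920 - 5527688/2401 = -917768/2401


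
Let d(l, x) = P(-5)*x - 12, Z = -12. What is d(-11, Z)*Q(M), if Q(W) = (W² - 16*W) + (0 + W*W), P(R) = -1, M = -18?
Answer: 0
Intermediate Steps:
Q(W) = -16*W + 2*W² (Q(W) = (W² - 16*W) + (0 + W²) = (W² - 16*W) + W² = -16*W + 2*W²)
d(l, x) = -12 - x (d(l, x) = -x - 12 = -12 - x)
d(-11, Z)*Q(M) = (-12 - 1*(-12))*(2*(-18)*(-8 - 18)) = (-12 + 12)*(2*(-18)*(-26)) = 0*936 = 0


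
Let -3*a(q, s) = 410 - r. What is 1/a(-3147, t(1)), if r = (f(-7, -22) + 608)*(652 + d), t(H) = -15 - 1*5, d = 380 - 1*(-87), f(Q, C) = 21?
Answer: 3/703441 ≈ 4.2648e-6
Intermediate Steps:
d = 467 (d = 380 + 87 = 467)
t(H) = -20 (t(H) = -15 - 5 = -20)
r = 703851 (r = (21 + 608)*(652 + 467) = 629*1119 = 703851)
a(q, s) = 703441/3 (a(q, s) = -(410 - 1*703851)/3 = -(410 - 703851)/3 = -⅓*(-703441) = 703441/3)
1/a(-3147, t(1)) = 1/(703441/3) = 3/703441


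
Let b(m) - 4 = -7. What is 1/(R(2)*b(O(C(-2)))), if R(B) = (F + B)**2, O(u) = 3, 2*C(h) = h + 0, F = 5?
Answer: -1/147 ≈ -0.0068027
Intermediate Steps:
C(h) = h/2 (C(h) = (h + 0)/2 = h/2)
R(B) = (5 + B)**2
b(m) = -3 (b(m) = 4 - 7 = -3)
1/(R(2)*b(O(C(-2)))) = 1/((5 + 2)**2*(-3)) = 1/(7**2*(-3)) = 1/(49*(-3)) = 1/(-147) = -1/147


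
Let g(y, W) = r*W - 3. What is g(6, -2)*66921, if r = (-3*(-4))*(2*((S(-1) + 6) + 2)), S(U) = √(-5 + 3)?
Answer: -25898427 - 3212208*I*√2 ≈ -2.5898e+7 - 4.5428e+6*I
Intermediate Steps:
S(U) = I*√2 (S(U) = √(-2) = I*√2)
r = 192 + 24*I*√2 (r = (-3*(-4))*(2*((I*√2 + 6) + 2)) = 12*(2*((6 + I*√2) + 2)) = 12*(2*(8 + I*√2)) = 12*(16 + 2*I*√2) = 192 + 24*I*√2 ≈ 192.0 + 33.941*I)
g(y, W) = -3 + W*(192 + 24*I*√2) (g(y, W) = (192 + 24*I*√2)*W - 3 = W*(192 + 24*I*√2) - 3 = -3 + W*(192 + 24*I*√2))
g(6, -2)*66921 = (-3 + 24*(-2)*(8 + I*√2))*66921 = (-3 + (-384 - 48*I*√2))*66921 = (-387 - 48*I*√2)*66921 = -25898427 - 3212208*I*√2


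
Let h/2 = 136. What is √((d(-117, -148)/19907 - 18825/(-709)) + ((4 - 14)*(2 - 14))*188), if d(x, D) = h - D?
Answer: √4499398267503615105/14114063 ≈ 150.29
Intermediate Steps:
h = 272 (h = 2*136 = 272)
d(x, D) = 272 - D
√((d(-117, -148)/19907 - 18825/(-709)) + ((4 - 14)*(2 - 14))*188) = √(((272 - 1*(-148))/19907 - 18825/(-709)) + ((4 - 14)*(2 - 14))*188) = √(((272 + 148)*(1/19907) - 18825*(-1/709)) - 10*(-12)*188) = √((420*(1/19907) + 18825/709) + 120*188) = √((420/19907 + 18825/709) + 22560) = √(375047055/14114063 + 22560) = √(318788308335/14114063) = √4499398267503615105/14114063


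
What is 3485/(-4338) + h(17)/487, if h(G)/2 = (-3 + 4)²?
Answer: -1688519/2112606 ≈ -0.79926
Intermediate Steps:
h(G) = 2 (h(G) = 2*(-3 + 4)² = 2*1² = 2*1 = 2)
3485/(-4338) + h(17)/487 = 3485/(-4338) + 2/487 = 3485*(-1/4338) + 2*(1/487) = -3485/4338 + 2/487 = -1688519/2112606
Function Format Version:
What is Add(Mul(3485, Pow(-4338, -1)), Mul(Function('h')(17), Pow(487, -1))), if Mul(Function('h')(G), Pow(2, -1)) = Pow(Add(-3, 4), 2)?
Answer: Rational(-1688519, 2112606) ≈ -0.79926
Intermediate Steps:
Function('h')(G) = 2 (Function('h')(G) = Mul(2, Pow(Add(-3, 4), 2)) = Mul(2, Pow(1, 2)) = Mul(2, 1) = 2)
Add(Mul(3485, Pow(-4338, -1)), Mul(Function('h')(17), Pow(487, -1))) = Add(Mul(3485, Pow(-4338, -1)), Mul(2, Pow(487, -1))) = Add(Mul(3485, Rational(-1, 4338)), Mul(2, Rational(1, 487))) = Add(Rational(-3485, 4338), Rational(2, 487)) = Rational(-1688519, 2112606)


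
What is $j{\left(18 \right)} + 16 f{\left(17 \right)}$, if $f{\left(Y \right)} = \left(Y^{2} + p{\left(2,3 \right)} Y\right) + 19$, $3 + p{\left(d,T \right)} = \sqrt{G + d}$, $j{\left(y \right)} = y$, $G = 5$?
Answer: $4130 + 272 \sqrt{7} \approx 4849.6$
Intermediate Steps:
$p{\left(d,T \right)} = -3 + \sqrt{5 + d}$
$f{\left(Y \right)} = 19 + Y^{2} + Y \left(-3 + \sqrt{7}\right)$ ($f{\left(Y \right)} = \left(Y^{2} + \left(-3 + \sqrt{5 + 2}\right) Y\right) + 19 = \left(Y^{2} + \left(-3 + \sqrt{7}\right) Y\right) + 19 = \left(Y^{2} + Y \left(-3 + \sqrt{7}\right)\right) + 19 = 19 + Y^{2} + Y \left(-3 + \sqrt{7}\right)$)
$j{\left(18 \right)} + 16 f{\left(17 \right)} = 18 + 16 \left(19 + 17^{2} - 17 \left(3 - \sqrt{7}\right)\right) = 18 + 16 \left(19 + 289 - \left(51 - 17 \sqrt{7}\right)\right) = 18 + 16 \left(257 + 17 \sqrt{7}\right) = 18 + \left(4112 + 272 \sqrt{7}\right) = 4130 + 272 \sqrt{7}$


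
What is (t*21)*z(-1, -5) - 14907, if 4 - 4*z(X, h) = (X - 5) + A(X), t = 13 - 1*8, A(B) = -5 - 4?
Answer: -57633/4 ≈ -14408.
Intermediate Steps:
A(B) = -9
t = 5 (t = 13 - 8 = 5)
z(X, h) = 9/2 - X/4 (z(X, h) = 1 - ((X - 5) - 9)/4 = 1 - ((-5 + X) - 9)/4 = 1 - (-14 + X)/4 = 1 + (7/2 - X/4) = 9/2 - X/4)
(t*21)*z(-1, -5) - 14907 = (5*21)*(9/2 - ¼*(-1)) - 14907 = 105*(9/2 + ¼) - 14907 = 105*(19/4) - 14907 = 1995/4 - 14907 = -57633/4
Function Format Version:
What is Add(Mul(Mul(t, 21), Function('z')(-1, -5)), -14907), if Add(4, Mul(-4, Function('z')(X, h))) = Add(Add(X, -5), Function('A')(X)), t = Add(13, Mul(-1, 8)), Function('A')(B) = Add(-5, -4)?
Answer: Rational(-57633, 4) ≈ -14408.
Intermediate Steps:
Function('A')(B) = -9
t = 5 (t = Add(13, -8) = 5)
Function('z')(X, h) = Add(Rational(9, 2), Mul(Rational(-1, 4), X)) (Function('z')(X, h) = Add(1, Mul(Rational(-1, 4), Add(Add(X, -5), -9))) = Add(1, Mul(Rational(-1, 4), Add(Add(-5, X), -9))) = Add(1, Mul(Rational(-1, 4), Add(-14, X))) = Add(1, Add(Rational(7, 2), Mul(Rational(-1, 4), X))) = Add(Rational(9, 2), Mul(Rational(-1, 4), X)))
Add(Mul(Mul(t, 21), Function('z')(-1, -5)), -14907) = Add(Mul(Mul(5, 21), Add(Rational(9, 2), Mul(Rational(-1, 4), -1))), -14907) = Add(Mul(105, Add(Rational(9, 2), Rational(1, 4))), -14907) = Add(Mul(105, Rational(19, 4)), -14907) = Add(Rational(1995, 4), -14907) = Rational(-57633, 4)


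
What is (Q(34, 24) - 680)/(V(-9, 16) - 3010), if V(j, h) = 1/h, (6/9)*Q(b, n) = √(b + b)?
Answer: 10880/48159 - 16*√17/16053 ≈ 0.22181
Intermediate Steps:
Q(b, n) = 3*√2*√b/2 (Q(b, n) = 3*√(b + b)/2 = 3*√(2*b)/2 = 3*(√2*√b)/2 = 3*√2*√b/2)
(Q(34, 24) - 680)/(V(-9, 16) - 3010) = (3*√2*√34/2 - 680)/(1/16 - 3010) = (3*√17 - 680)/(1/16 - 3010) = (-680 + 3*√17)/(-48159/16) = (-680 + 3*√17)*(-16/48159) = 10880/48159 - 16*√17/16053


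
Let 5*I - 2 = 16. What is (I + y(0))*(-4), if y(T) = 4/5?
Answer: -88/5 ≈ -17.600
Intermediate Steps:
I = 18/5 (I = ⅖ + (⅕)*16 = ⅖ + 16/5 = 18/5 ≈ 3.6000)
y(T) = ⅘ (y(T) = 4*(⅕) = ⅘)
(I + y(0))*(-4) = (18/5 + ⅘)*(-4) = (22/5)*(-4) = -88/5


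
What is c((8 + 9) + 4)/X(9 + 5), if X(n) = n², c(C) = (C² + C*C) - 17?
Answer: 865/196 ≈ 4.4133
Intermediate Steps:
c(C) = -17 + 2*C² (c(C) = (C² + C²) - 17 = 2*C² - 17 = -17 + 2*C²)
c((8 + 9) + 4)/X(9 + 5) = (-17 + 2*((8 + 9) + 4)²)/((9 + 5)²) = (-17 + 2*(17 + 4)²)/(14²) = (-17 + 2*21²)/196 = (-17 + 2*441)*(1/196) = (-17 + 882)*(1/196) = 865*(1/196) = 865/196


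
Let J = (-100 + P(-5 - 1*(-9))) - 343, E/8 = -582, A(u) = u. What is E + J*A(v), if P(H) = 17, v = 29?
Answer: -17010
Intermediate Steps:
E = -4656 (E = 8*(-582) = -4656)
J = -426 (J = (-100 + 17) - 343 = -83 - 343 = -426)
E + J*A(v) = -4656 - 426*29 = -4656 - 12354 = -17010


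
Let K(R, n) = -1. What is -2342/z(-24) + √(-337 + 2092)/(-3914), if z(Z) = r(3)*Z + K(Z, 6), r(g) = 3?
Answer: 2342/73 - 3*√195/3914 ≈ 32.071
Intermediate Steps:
z(Z) = -1 + 3*Z (z(Z) = 3*Z - 1 = -1 + 3*Z)
-2342/z(-24) + √(-337 + 2092)/(-3914) = -2342/(-1 + 3*(-24)) + √(-337 + 2092)/(-3914) = -2342/(-1 - 72) + √1755*(-1/3914) = -2342/(-73) + (3*√195)*(-1/3914) = -2342*(-1/73) - 3*√195/3914 = 2342/73 - 3*√195/3914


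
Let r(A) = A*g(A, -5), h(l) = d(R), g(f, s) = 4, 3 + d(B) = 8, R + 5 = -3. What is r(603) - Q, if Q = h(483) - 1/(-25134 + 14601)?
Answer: 25352930/10533 ≈ 2407.0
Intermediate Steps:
R = -8 (R = -5 - 3 = -8)
d(B) = 5 (d(B) = -3 + 8 = 5)
h(l) = 5
r(A) = 4*A (r(A) = A*4 = 4*A)
Q = 52666/10533 (Q = 5 - 1/(-25134 + 14601) = 5 - 1/(-10533) = 5 - 1*(-1/10533) = 5 + 1/10533 = 52666/10533 ≈ 5.0001)
r(603) - Q = 4*603 - 1*52666/10533 = 2412 - 52666/10533 = 25352930/10533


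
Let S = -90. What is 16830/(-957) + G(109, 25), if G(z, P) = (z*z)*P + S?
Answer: 8610605/29 ≈ 2.9692e+5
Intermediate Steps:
G(z, P) = -90 + P*z² (G(z, P) = (z*z)*P - 90 = z²*P - 90 = P*z² - 90 = -90 + P*z²)
16830/(-957) + G(109, 25) = 16830/(-957) + (-90 + 25*109²) = 16830*(-1/957) + (-90 + 25*11881) = -510/29 + (-90 + 297025) = -510/29 + 296935 = 8610605/29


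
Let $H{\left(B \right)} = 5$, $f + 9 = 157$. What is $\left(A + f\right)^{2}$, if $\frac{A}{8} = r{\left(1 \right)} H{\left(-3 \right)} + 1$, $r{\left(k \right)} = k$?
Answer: $38416$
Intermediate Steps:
$f = 148$ ($f = -9 + 157 = 148$)
$A = 48$ ($A = 8 \left(1 \cdot 5 + 1\right) = 8 \left(5 + 1\right) = 8 \cdot 6 = 48$)
$\left(A + f\right)^{2} = \left(48 + 148\right)^{2} = 196^{2} = 38416$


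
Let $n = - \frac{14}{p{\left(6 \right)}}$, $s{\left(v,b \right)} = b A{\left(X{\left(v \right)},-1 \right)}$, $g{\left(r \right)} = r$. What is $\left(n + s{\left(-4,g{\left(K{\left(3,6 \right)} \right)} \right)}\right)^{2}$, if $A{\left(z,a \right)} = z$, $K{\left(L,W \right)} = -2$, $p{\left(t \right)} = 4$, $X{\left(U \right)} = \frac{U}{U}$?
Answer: $\frac{121}{4} \approx 30.25$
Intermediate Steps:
$X{\left(U \right)} = 1$
$s{\left(v,b \right)} = b$ ($s{\left(v,b \right)} = b 1 = b$)
$n = - \frac{7}{2}$ ($n = - \frac{14}{4} = \left(-14\right) \frac{1}{4} = - \frac{7}{2} \approx -3.5$)
$\left(n + s{\left(-4,g{\left(K{\left(3,6 \right)} \right)} \right)}\right)^{2} = \left(- \frac{7}{2} - 2\right)^{2} = \left(- \frac{11}{2}\right)^{2} = \frac{121}{4}$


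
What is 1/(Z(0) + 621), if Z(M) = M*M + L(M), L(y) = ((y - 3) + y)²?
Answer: 1/630 ≈ 0.0015873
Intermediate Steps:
L(y) = (-3 + 2*y)² (L(y) = ((-3 + y) + y)² = (-3 + 2*y)²)
Z(M) = M² + (-3 + 2*M)² (Z(M) = M*M + (-3 + 2*M)² = M² + (-3 + 2*M)²)
1/(Z(0) + 621) = 1/((0² + (-3 + 2*0)²) + 621) = 1/((0 + (-3 + 0)²) + 621) = 1/((0 + (-3)²) + 621) = 1/((0 + 9) + 621) = 1/(9 + 621) = 1/630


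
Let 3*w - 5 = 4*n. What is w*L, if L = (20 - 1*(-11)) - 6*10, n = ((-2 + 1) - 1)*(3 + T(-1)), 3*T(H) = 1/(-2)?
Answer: 1537/9 ≈ 170.78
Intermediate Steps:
T(H) = -⅙ (T(H) = (⅓)/(-2) = (⅓)*(-½) = -⅙)
n = -17/3 (n = ((-2 + 1) - 1)*(3 - ⅙) = (-1 - 1)*(17/6) = -2*17/6 = -17/3 ≈ -5.6667)
L = -29 (L = (20 + 11) - 60 = 31 - 60 = -29)
w = -53/9 (w = 5/3 + (4*(-17/3))/3 = 5/3 + (⅓)*(-68/3) = 5/3 - 68/9 = -53/9 ≈ -5.8889)
w*L = -53/9*(-29) = 1537/9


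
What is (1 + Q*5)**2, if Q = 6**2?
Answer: 32761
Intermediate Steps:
Q = 36
(1 + Q*5)**2 = (1 + 36*5)**2 = (1 + 180)**2 = 181**2 = 32761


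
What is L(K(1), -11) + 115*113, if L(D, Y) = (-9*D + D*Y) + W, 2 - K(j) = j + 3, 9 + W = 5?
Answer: 13031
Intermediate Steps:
W = -4 (W = -9 + 5 = -4)
K(j) = -1 - j (K(j) = 2 - (j + 3) = 2 - (3 + j) = 2 + (-3 - j) = -1 - j)
L(D, Y) = -4 - 9*D + D*Y (L(D, Y) = (-9*D + D*Y) - 4 = -4 - 9*D + D*Y)
L(K(1), -11) + 115*113 = (-4 - 9*(-1 - 1*1) + (-1 - 1*1)*(-11)) + 115*113 = (-4 - 9*(-1 - 1) + (-1 - 1)*(-11)) + 12995 = (-4 - 9*(-2) - 2*(-11)) + 12995 = (-4 + 18 + 22) + 12995 = 36 + 12995 = 13031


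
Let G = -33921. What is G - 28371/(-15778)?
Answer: -10921983/322 ≈ -33919.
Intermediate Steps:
G - 28371/(-15778) = -33921 - 28371/(-15778) = -33921 - 28371*(-1/15778) = -33921 + 579/322 = -10921983/322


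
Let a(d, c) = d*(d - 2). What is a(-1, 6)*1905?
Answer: 5715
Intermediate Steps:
a(d, c) = d*(-2 + d)
a(-1, 6)*1905 = -(-2 - 1)*1905 = -1*(-3)*1905 = 3*1905 = 5715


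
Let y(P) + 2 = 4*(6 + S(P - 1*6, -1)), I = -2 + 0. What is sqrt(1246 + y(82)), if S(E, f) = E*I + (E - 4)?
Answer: 2*sqrt(237) ≈ 30.790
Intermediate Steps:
I = -2
S(E, f) = -4 - E (S(E, f) = E*(-2) + (E - 4) = -2*E + (-4 + E) = -4 - E)
y(P) = 30 - 4*P (y(P) = -2 + 4*(6 + (-4 - (P - 1*6))) = -2 + 4*(6 + (-4 - (P - 6))) = -2 + 4*(6 + (-4 - (-6 + P))) = -2 + 4*(6 + (-4 + (6 - P))) = -2 + 4*(6 + (2 - P)) = -2 + 4*(8 - P) = -2 + (32 - 4*P) = 30 - 4*P)
sqrt(1246 + y(82)) = sqrt(1246 + (30 - 4*82)) = sqrt(1246 + (30 - 328)) = sqrt(1246 - 298) = sqrt(948) = 2*sqrt(237)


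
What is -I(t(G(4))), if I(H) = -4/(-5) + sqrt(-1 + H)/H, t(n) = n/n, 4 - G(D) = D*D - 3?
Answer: -4/5 ≈ -0.80000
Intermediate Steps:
G(D) = 7 - D**2 (G(D) = 4 - (D*D - 3) = 4 - (D**2 - 3) = 4 - (-3 + D**2) = 4 + (3 - D**2) = 7 - D**2)
t(n) = 1
I(H) = 4/5 + sqrt(-1 + H)/H (I(H) = -4*(-1/5) + sqrt(-1 + H)/H = 4/5 + sqrt(-1 + H)/H)
-I(t(G(4))) = -(4/5 + sqrt(-1 + 1)/1) = -(4/5 + 1*sqrt(0)) = -(4/5 + 1*0) = -(4/5 + 0) = -1*4/5 = -4/5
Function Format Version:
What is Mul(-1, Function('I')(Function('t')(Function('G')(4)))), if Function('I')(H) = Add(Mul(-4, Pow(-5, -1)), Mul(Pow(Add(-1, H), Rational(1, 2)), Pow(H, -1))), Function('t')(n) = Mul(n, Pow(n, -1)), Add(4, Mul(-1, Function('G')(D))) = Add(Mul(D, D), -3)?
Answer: Rational(-4, 5) ≈ -0.80000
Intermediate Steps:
Function('G')(D) = Add(7, Mul(-1, Pow(D, 2))) (Function('G')(D) = Add(4, Mul(-1, Add(Mul(D, D), -3))) = Add(4, Mul(-1, Add(Pow(D, 2), -3))) = Add(4, Mul(-1, Add(-3, Pow(D, 2)))) = Add(4, Add(3, Mul(-1, Pow(D, 2)))) = Add(7, Mul(-1, Pow(D, 2))))
Function('t')(n) = 1
Function('I')(H) = Add(Rational(4, 5), Mul(Pow(H, -1), Pow(Add(-1, H), Rational(1, 2)))) (Function('I')(H) = Add(Mul(-4, Rational(-1, 5)), Mul(Pow(H, -1), Pow(Add(-1, H), Rational(1, 2)))) = Add(Rational(4, 5), Mul(Pow(H, -1), Pow(Add(-1, H), Rational(1, 2)))))
Mul(-1, Function('I')(Function('t')(Function('G')(4)))) = Mul(-1, Add(Rational(4, 5), Mul(Pow(1, -1), Pow(Add(-1, 1), Rational(1, 2))))) = Mul(-1, Add(Rational(4, 5), Mul(1, Pow(0, Rational(1, 2))))) = Mul(-1, Add(Rational(4, 5), Mul(1, 0))) = Mul(-1, Add(Rational(4, 5), 0)) = Mul(-1, Rational(4, 5)) = Rational(-4, 5)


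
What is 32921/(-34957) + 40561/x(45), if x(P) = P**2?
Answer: 1351225852/70787925 ≈ 19.088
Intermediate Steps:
32921/(-34957) + 40561/x(45) = 32921/(-34957) + 40561/(45**2) = 32921*(-1/34957) + 40561/2025 = -32921/34957 + 40561*(1/2025) = -32921/34957 + 40561/2025 = 1351225852/70787925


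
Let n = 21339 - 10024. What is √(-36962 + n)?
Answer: I*√25647 ≈ 160.15*I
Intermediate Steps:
n = 11315
√(-36962 + n) = √(-36962 + 11315) = √(-25647) = I*√25647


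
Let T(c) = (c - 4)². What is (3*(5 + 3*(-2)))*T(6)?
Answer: -12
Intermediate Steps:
T(c) = (-4 + c)²
(3*(5 + 3*(-2)))*T(6) = (3*(5 + 3*(-2)))*(-4 + 6)² = (3*(5 - 6))*2² = (3*(-1))*4 = -3*4 = -12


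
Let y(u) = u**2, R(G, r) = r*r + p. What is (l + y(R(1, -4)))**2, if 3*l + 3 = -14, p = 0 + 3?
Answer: 1136356/9 ≈ 1.2626e+5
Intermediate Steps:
p = 3
R(G, r) = 3 + r**2 (R(G, r) = r*r + 3 = r**2 + 3 = 3 + r**2)
l = -17/3 (l = -1 + (1/3)*(-14) = -1 - 14/3 = -17/3 ≈ -5.6667)
(l + y(R(1, -4)))**2 = (-17/3 + (3 + (-4)**2)**2)**2 = (-17/3 + (3 + 16)**2)**2 = (-17/3 + 19**2)**2 = (-17/3 + 361)**2 = (1066/3)**2 = 1136356/9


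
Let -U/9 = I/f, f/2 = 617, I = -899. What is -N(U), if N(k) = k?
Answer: -8091/1234 ≈ -6.5567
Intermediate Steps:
f = 1234 (f = 2*617 = 1234)
U = 8091/1234 (U = -(-8091)/1234 = -9*(-899/1234) = 8091/1234 ≈ 6.5567)
-N(U) = -1*8091/1234 = -8091/1234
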